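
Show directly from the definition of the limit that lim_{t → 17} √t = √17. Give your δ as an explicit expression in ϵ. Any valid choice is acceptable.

Let ϵ > 0 be given. We want δ > 0 such that 0 < |t − 17| < δ implies |√t − √17| < ϵ.
Rationalise: √t − √17 = (t − 17)/(√t + √17), so |√t − √17| = |t − 17|/(√t + √17).
Restrict δ ≤ 17 so that |t − 17| < 17 forces t > 0, and then √t + √17 > √17.
Hence |√t − √17| < |t − 17|/√17, which is < ϵ once |t − 17| < √17·ϵ.
Take δ = min(17, √17·ϵ). If 0 < |t − 17| < δ then t > 0 and |√t − √17| < |t − 17|/√17 < ϵ.

δ = min(17, √17·ϵ)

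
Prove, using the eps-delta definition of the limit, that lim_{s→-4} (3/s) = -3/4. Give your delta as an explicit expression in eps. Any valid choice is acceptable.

delta = min(2, (8/3)eps)

Let eps > 0. We seek delta > 0 such that 0 < |s + 4| < delta implies |3/s + 3/4| < eps.
|3/s + 3/4| = 3·|-4 − s|/(4·|s|) = 3|s + 4|/(4|s|).
Require delta ≤ 2 so that |s| > 4 − 2 = 2, hence 4|s| > 8.
Then |3/s + 3/4| < 3|s + 4|/8, which is < eps when |s + 4| < (8/3)eps.
Take delta = min(2, (8/3)eps). Then 0 < |s + 4| < delta gives both |s + 4| < 2 and |s + 4| < (8/3)eps, so |3/s + 3/4| < eps.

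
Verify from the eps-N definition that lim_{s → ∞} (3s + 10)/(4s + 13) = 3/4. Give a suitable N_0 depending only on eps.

N_0 = (1/16)/eps

Let eps > 0 be given. We seek N_0 > 0 such that s > N_0 implies |(3s + 10)/(4s + 13) − (3/4)| < eps.
(3s + 10)/(4s + 13) − (3/4) = (4(3s + 10) − 3(4s + 13)) / (4(4s + 13)) = 1/(4(4s + 13)).
For s > 0 we have 4s + 13 > 4s, so |(3s + 10)/(4s + 13) − (3/4)| = 1/(4(4s + 13)) < 1/(4·4s) = (1/16)/s.
Thus |(3s + 10)/(4s + 13) − (3/4)| < eps whenever s > (1/16)/eps.
Take N_0 = (1/16)/eps. If s > N_0 then |(3s + 10)/(4s + 13) − (3/4)| < (1/16)/s < eps.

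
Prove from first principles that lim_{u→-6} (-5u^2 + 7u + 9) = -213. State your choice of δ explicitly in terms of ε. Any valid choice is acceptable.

δ = min(1, ε/72)

Suppose ε > 0. We want δ > 0 such that 0 < |u + 6| < δ implies |(-5u^2 + 7u + 9) + 213| < ε.
(-5u^2 + 7u + 9) + 213 = -5u^2 + 7u + 222 = (u + 6)(-5u + 37).
So |(-5u^2 + 7u + 9) + 213| = |u + 6|·|-5u + 37|.
Require δ ≤ 1. Then |u + 6| < 1 gives |u| < 7, and by the triangle inequality |-5u + 37| ≤ 5·7 + 37 = 72.
Hence |(-5u^2 + 7u + 9) + 213| ≤ 72|u + 6| < ε provided |u + 6| < ε/72.
Take δ = min(1, ε/72). Then 0 < |u + 6| < δ gives both |u + 6| < 1 and |u + 6| < ε/72, so |(-5u^2 + 7u + 9) + 213| < ε.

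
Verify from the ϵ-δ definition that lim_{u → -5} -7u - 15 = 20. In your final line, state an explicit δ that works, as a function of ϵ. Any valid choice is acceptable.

Let ϵ > 0. We need δ > 0 so that 0 < |u + 5| < δ implies |(-7u - 15) − 20| < ϵ.
Since (-7u - 15) − 20 = -7(u + 5), we have |(-7u - 15) − 20| = 7|u + 5|.
So 7|u + 5| < ϵ exactly when |u + 5| < ϵ/7.
Choosing δ = ϵ/7 gives |(-7u - 15) − 20| = 7|u + 5| < ϵ whenever |u + 5| < δ.

δ = ϵ/7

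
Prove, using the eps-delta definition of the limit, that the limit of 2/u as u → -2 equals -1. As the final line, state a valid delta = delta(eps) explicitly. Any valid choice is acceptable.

delta = min(1, eps)

Fix eps > 0. We seek delta > 0 such that 0 < |u + 2| < delta implies |2/u + 1| < eps.
|2/u + 1| = 2·|-2 − u|/(2·|u|) = 2|u + 2|/(2|u|).
Require delta ≤ 1 so that |u| > 2 − 1 = 1, hence 2|u| > 2.
Then |2/u + 1| < 2|u + 2|/2, which is < eps when |u + 2| < eps.
Take delta = min(1, eps). Then 0 < |u + 2| < delta gives both |u + 2| < 1 and |u + 2| < eps, so |2/u + 1| < eps.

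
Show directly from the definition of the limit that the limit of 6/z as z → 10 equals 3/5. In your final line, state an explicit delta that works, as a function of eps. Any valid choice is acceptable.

Let eps > 0 be given. We seek delta > 0 such that 0 < |z − 10| < delta implies |6/z − (3/5)| < eps.
|6/z − (3/5)| = 6·|10 − z|/(10·|z|) = 6|z − 10|/(10|z|).
Require delta ≤ 5 so that |z| > 10 − 5 = 5, hence 10|z| > 50.
Then |6/z − (3/5)| < 6|z − 10|/50, which is < eps when |z − 10| < (25/3)eps.
Take delta = min(5, (25/3)eps). Then 0 < |z − 10| < delta gives both |z − 10| < 5 and |z − 10| < (25/3)eps, so |6/z − (3/5)| < eps.

delta = min(5, (25/3)eps)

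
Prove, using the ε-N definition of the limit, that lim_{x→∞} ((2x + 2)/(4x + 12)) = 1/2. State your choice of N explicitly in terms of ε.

Fix ε > 0. We seek N > 0 such that x > N implies |(2x + 2)/(4x + 12) − (1/2)| < ε.
(2x + 2)/(4x + 12) − (1/2) = (4(2x + 2) − 2(4x + 12)) / (4(4x + 12)) = -16/(4(4x + 12)).
For x > 0 we have 4x + 12 > 4x, so |(2x + 2)/(4x + 12) − (1/2)| = 16/(4(4x + 12)) < 16/(4·4x) = 1/x.
Thus |(2x + 2)/(4x + 12) − (1/2)| < ε whenever x > 1/ε.
Take N = 1/ε. If x > N then |(2x + 2)/(4x + 12) − (1/2)| < 1/x < ε.

N = 1/ε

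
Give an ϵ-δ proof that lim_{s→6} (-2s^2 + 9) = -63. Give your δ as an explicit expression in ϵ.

Fix ϵ > 0. We want δ > 0 such that 0 < |s − 6| < δ implies |(-2s^2 + 9) + 63| < ϵ.
(-2s^2 + 9) + 63 = -2s^2 + 72 = (s − 6)(-2s - 12).
So |(-2s^2 + 9) + 63| = |s − 6|·|-2s - 12|.
Assume first that |s − 6| < 2, so |s| < 8. Then |-2s - 12| ≤ 2·8 + 12 = 28.
Hence |(-2s^2 + 9) + 63| ≤ 28|s − 6| < ϵ provided |s − 6| < ϵ/28.
Choosing δ = min(2, ϵ/28) ensures both conditions, hence |(-2s^2 + 9) + 63| < ϵ.

δ = min(2, ϵ/28)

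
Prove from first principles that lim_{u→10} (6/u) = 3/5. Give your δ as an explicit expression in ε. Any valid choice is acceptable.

δ = min(5, (25/3)ε)

Suppose ε > 0. We seek δ > 0 such that 0 < |u − 10| < δ implies |6/u − (3/5)| < ε.
|6/u − (3/5)| = 6·|10 − u|/(10·|u|) = 6|u − 10|/(10|u|).
Restrict δ ≤ 5. Then |u − 10| < 5 gives |u| > 5, so 10|u| > 50.
Then |6/u − (3/5)| < 6|u − 10|/50, which is < ε when |u − 10| < (25/3)ε.
Take δ = min(5, (25/3)ε). Then 0 < |u − 10| < δ gives both |u − 10| < 5 and |u − 10| < (25/3)ε, so |6/u − (3/5)| < ε.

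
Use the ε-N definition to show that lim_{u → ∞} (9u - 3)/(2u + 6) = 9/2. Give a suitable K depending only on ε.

Let ε > 0. We seek K > 0 such that u > K implies |(9u - 3)/(2u + 6) − (9/2)| < ε.
(9u - 3)/(2u + 6) − (9/2) = (2(9u - 3) − 9(2u + 6)) / (2(2u + 6)) = -60/(2(2u + 6)).
For u > 0 we have 2u + 6 > 2u, so |(9u - 3)/(2u + 6) − (9/2)| = 60/(2(2u + 6)) < 60/(2·2u) = 15/u.
Thus |(9u - 3)/(2u + 6) − (9/2)| < ε whenever u > 15/ε.
Take K = 15/ε. If u > K then |(9u - 3)/(2u + 6) − (9/2)| < 15/u < ε.

K = 15/ε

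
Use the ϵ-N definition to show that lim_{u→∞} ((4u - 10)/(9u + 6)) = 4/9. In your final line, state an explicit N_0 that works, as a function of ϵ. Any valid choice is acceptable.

Fix ϵ > 0. We seek N_0 > 0 such that u > N_0 implies |(4u - 10)/(9u + 6) − (4/9)| < ϵ.
(4u - 10)/(9u + 6) − (4/9) = (9(4u - 10) − 4(9u + 6)) / (9(9u + 6)) = -114/(9(9u + 6)).
For u > 0 we have 9u + 6 > 9u, so |(4u - 10)/(9u + 6) − (4/9)| = 114/(9(9u + 6)) < 114/(9·9u) = (38/27)/u.
Thus |(4u - 10)/(9u + 6) − (4/9)| < ϵ whenever u > (38/27)/ϵ.
Take N_0 = (38/27)/ϵ. If u > N_0 then |(4u - 10)/(9u + 6) − (4/9)| < (38/27)/u < ϵ.

N_0 = (38/27)/ϵ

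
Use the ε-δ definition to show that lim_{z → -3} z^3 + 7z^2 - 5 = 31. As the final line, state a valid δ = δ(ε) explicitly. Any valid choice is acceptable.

δ = min(2, ε/57)

Let ε > 0 be given. We want δ > 0 such that 0 < |z + 3| < δ implies |(z^3 + 7z^2 - 5) − 31| < ε.
(z^3 + 7z^2 - 5) − 31 = z^3 + 7z^2 - 36 = (z + 3)(z^2 + 4z - 12).
So |(z^3 + 7z^2 - 5) − 31| = |z + 3|·|z^2 + 4z - 12|.
Require δ ≤ 2. Then |z + 3| < 2 gives |z| < 5, and by the triangle inequality |z^2 + 4z - 12| ≤ 5^2 + 4·5 + 12 = 57.
Hence |(z^3 + 7z^2 - 5) − 31| ≤ 57|z + 3| < ε provided |z + 3| < ε/57.
Choosing δ = min(2, ε/57) ensures both conditions, hence |(z^3 + 7z^2 - 5) − 31| < ε.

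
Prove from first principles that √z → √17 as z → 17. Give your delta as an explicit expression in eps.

Let eps > 0 be given. We want delta > 0 such that 0 < |z − 17| < delta implies |√z − √17| < eps.
Multiplying by the conjugate, |√z − √17| = |z − 17|/(√z + √17).
Restrict delta ≤ 17 so that |z − 17| < 17 forces z > 0, and then √z + √17 > √17.
Hence |√z − √17| < |z − 17|/√17, which is < eps once |z − 17| < √17·eps.
Take delta = min(17, √17·eps). If 0 < |z − 17| < delta then z > 0 and |√z − √17| < |z − 17|/√17 < eps.

delta = min(17, √17·eps)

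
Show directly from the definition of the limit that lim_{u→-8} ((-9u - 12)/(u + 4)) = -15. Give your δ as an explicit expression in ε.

δ = min(2, (1/3)ε)

Let ε > 0. We want δ > 0 with 0 < |u + 8| < δ ⇒ |(-9u - 12)/(u + 4) + 15| < ε.
Combining over a common denominator, (-9u - 12)/(u + 4) + 15 = [(-9u - 12)·(-4) − 60·(u + 4)] / [(-4)·(u + 4)] = -24(u + 8) / ((-4)(u + 4)).
So |(-9u - 12)/(u + 4) + 15| = 24|u + 8| / (4·|u + 4|).
Restrict δ ≤ 2. Then |u + 8| < 2 gives |u + 4| = |(u + 8) + (-4)| ≥ 4 − 2 = 2.
Hence |(-9u - 12)/(u + 4) + 15| < 24|u + 8|/(4·2) = 3|u + 8|, which is < ε once |u + 8| < (1/3)ε.
Take δ = min(2, (1/3)ε). Then 0 < |u + 8| < δ forces both bounds, so |(-9u - 12)/(u + 4) + 15| < ε.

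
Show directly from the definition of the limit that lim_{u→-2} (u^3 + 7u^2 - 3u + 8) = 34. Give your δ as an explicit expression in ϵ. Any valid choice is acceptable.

Let ϵ > 0. We want δ > 0 such that 0 < |u + 2| < δ implies |(u^3 + 7u^2 - 3u + 8) − 34| < ϵ.
(u^3 + 7u^2 - 3u + 8) − 34 = u^3 + 7u^2 - 3u - 26 = (u + 2)(u^2 + 5u - 13).
So |(u^3 + 7u^2 - 3u + 8) − 34| = |u + 2|·|u^2 + 5u - 13|.
Require δ ≤ 1. Then |u + 2| < 1 gives |u| < 3, and by the triangle inequality |u^2 + 5u - 13| ≤ 3^2 + 5·3 + 13 = 37.
Hence |(u^3 + 7u^2 - 3u + 8) − 34| ≤ 37|u + 2| < ϵ provided |u + 2| < ϵ/37.
Choosing δ = min(1, ϵ/37) ensures both conditions, hence |(u^3 + 7u^2 - 3u + 8) − 34| < ϵ.

δ = min(1, ϵ/37)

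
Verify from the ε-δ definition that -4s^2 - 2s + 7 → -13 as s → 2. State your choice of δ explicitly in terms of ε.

Fix ε > 0. We want δ > 0 such that 0 < |s − 2| < δ implies |(-4s^2 - 2s + 7) + 13| < ε.
(-4s^2 - 2s + 7) + 13 = -4s^2 - 2s + 20 = (s − 2)(-4s - 10).
So |(-4s^2 - 2s + 7) + 13| = |s − 2|·|-4s - 10|.
Require δ ≤ 1. Then |s − 2| < 1 gives |s| < 3, and by the triangle inequality |-4s - 10| ≤ 4·3 + 10 = 22.
Hence |(-4s^2 - 2s + 7) + 13| ≤ 22|s − 2| < ε provided |s − 2| < ε/22.
Take δ = min(1, ε/22). Then 0 < |s − 2| < δ gives both |s − 2| < 1 and |s − 2| < ε/22, so |(-4s^2 - 2s + 7) + 13| < ε.

δ = min(1, ε/22)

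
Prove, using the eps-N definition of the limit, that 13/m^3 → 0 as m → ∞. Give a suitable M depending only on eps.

Fix eps > 0. For m ≥ 1, |13/m^3 − 0| = 13/m^3.
13/m^3 < eps ⇔ m^3 > 13/eps ⇔ m > (13/eps)^{1/3}.
Take M = (13/eps)^{1/3}. Then m > M implies 13/m^3 < eps.

M = (13/eps)^{1/3}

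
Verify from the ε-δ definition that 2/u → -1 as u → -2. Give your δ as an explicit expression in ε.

δ = min(1, ε)

Let ε > 0 be given. We seek δ > 0 such that 0 < |u + 2| < δ implies |2/u + 1| < ε.
|2/u + 1| = 2·|-2 − u|/(2·|u|) = 2|u + 2|/(2|u|).
Restrict δ ≤ 1. Then |u + 2| < 1 gives |u| > 1, so 2|u| > 2.
Then |2/u + 1| < 2|u + 2|/2, which is < ε when |u + 2| < ε.
Take δ = min(1, ε). Then 0 < |u + 2| < δ gives both |u + 2| < 1 and |u + 2| < ε, so |2/u + 1| < ε.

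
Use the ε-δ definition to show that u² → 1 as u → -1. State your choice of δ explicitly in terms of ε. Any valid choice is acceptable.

δ = min(1, ε/3)

Suppose ε > 0. We seek δ > 0 with 0 < |u + 1| < δ ⇒ |u² − 1| < ε.
Factor: u² − 1 = (u + 1)(u - 1), so |u² − 1| = |u + 1|·|u - 1|.
Impose δ ≤ 1 so that |u| < 2; then |u - 1| ≤ 3.
Hence |u² − 1| ≤ 3|u + 1|, which is < ε once |u + 1| < ε/3.
Take δ = min(1, ε/3). If 0 < |u + 1| < δ then both bounds hold and |u² − 1| ≤ 3|u + 1| < 3·(ε/3) = ε.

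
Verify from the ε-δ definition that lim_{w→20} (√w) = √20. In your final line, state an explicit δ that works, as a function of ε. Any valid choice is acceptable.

δ = min(20, √20·ε)

Let ε > 0. We want δ > 0 such that 0 < |w − 20| < δ implies |√w − √20| < ε.
Rationalise: √w − √20 = (w − 20)/(√w + √20), so |√w − √20| = |w − 20|/(√w + √20).
Restrict δ ≤ 20 so that |w − 20| < 20 forces w > 0, and then √w + √20 > √20.
Hence |√w − √20| < |w − 20|/√20, which is < ε once |w − 20| < √20·ε.
Take δ = min(20, √20·ε). If 0 < |w − 20| < δ then w > 0 and |√w − √20| < |w − 20|/√20 < ε.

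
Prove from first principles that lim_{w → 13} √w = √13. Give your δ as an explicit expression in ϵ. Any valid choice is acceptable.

δ = min(13, √13·ϵ)

Let ϵ > 0. We want δ > 0 such that 0 < |w − 13| < δ implies |√w − √13| < ϵ.
Rationalise: √w − √13 = (w − 13)/(√w + √13), so |√w − √13| = |w − 13|/(√w + √13).
Restrict δ ≤ 13 so that |w − 13| < 13 forces w > 0, and then √w + √13 > √13.
Hence |√w − √13| < |w − 13|/√13, which is < ϵ once |w − 13| < √13·ϵ.
Take δ = min(13, √13·ϵ). If 0 < |w − 13| < δ then w > 0 and |√w − √13| < |w − 13|/√13 < ϵ.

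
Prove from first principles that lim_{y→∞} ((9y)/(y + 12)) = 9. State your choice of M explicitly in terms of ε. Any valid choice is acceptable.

M = 108/ε

Fix ε > 0. We seek M > 0 such that y > M implies |(9y)/(y + 12) − 9| < ε.
(9y)/(y + 12) − 9 = ((9y) − 9(y + 12)) / ((y + 12)) = -108/((y + 12)).
For y > 0 we have y + 12 > y, so |(9y)/(y + 12) − 9| = 108/((y + 12)) < 108/(y) = 108/y.
Thus |(9y)/(y + 12) − 9| < ε whenever y > 108/ε.
Take M = 108/ε. If y > M then |(9y)/(y + 12) − 9| < 108/y < ε.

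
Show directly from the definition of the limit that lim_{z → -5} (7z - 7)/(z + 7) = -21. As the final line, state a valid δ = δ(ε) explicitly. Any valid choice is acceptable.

Let ε > 0 be given. We want δ > 0 with 0 < |z + 5| < δ ⇒ |(7z - 7)/(z + 7) + 21| < ε.
Combining over a common denominator, (7z - 7)/(z + 7) + 21 = [(7z - 7)·2 − (-42)·(z + 7)] / [2·(z + 7)] = 56(z + 5) / (2(z + 7)).
So |(7z - 7)/(z + 7) + 21| = 56|z + 5| / (2·|z + 7|).
Require δ ≤ 1, so |z + 7| ≥ |2| − |z + 5| > 2 − 1 = 1.
Hence |(7z - 7)/(z + 7) + 21| < 56|z + 5|/(2·1) = 28|z + 5|, which is < ε once |z + 5| < (1/28)ε.
Take δ = min(1, (1/28)ε). Then 0 < |z + 5| < δ forces both bounds, so |(7z - 7)/(z + 7) + 21| < ε.

δ = min(1, (1/28)ε)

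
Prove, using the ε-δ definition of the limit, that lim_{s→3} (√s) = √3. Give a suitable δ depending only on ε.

δ = min(3, √3·ε)

Let ε > 0. We want δ > 0 such that 0 < |s − 3| < δ implies |√s − √3| < ε.
Rationalise: √s − √3 = (s − 3)/(√s + √3), so |√s − √3| = |s − 3|/(√s + √3).
Restrict δ ≤ 3 so that |s − 3| < 3 forces s > 0, and then √s + √3 > √3.
Hence |√s − √3| < |s − 3|/√3, which is < ε once |s − 3| < √3·ε.
Take δ = min(3, √3·ε). If 0 < |s − 3| < δ then s > 0 and |√s − √3| < |s − 3|/√3 < ε.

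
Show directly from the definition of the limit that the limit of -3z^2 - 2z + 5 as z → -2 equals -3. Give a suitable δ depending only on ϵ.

Let ϵ > 0. We want δ > 0 such that 0 < |z + 2| < δ implies |(-3z^2 - 2z + 5) + 3| < ϵ.
(-3z^2 - 2z + 5) + 3 = -3z^2 - 2z + 8 = (z + 2)(-3z + 4).
So |(-3z^2 - 2z + 5) + 3| = |z + 2|·|-3z + 4|.
Require δ ≤ 2. Then |z + 2| < 2 gives |z| < 4, and by the triangle inequality |-3z + 4| ≤ 3·4 + 4 = 16.
Hence |(-3z^2 - 2z + 5) + 3| ≤ 16|z + 2| < ϵ provided |z + 2| < ϵ/16.
Choosing δ = min(2, ϵ/16) ensures both conditions, hence |(-3z^2 - 2z + 5) + 3| < ϵ.

δ = min(2, ϵ/16)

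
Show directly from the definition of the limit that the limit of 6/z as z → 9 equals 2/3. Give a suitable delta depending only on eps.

Let eps > 0. We seek delta > 0 such that 0 < |z − 9| < delta implies |6/z − (2/3)| < eps.
|6/z − (2/3)| = 6·|9 − z|/(9·|z|) = 6|z − 9|/(9|z|).
Require delta ≤ 9/2 so that |z| > 9 − 9/2 = 9/2, hence 9|z| > 81/2.
Then |6/z − (2/3)| < 6|z − 9|/(81/2), which is < eps when |z − 9| < (27/4)eps.
Take delta = min(9/2, (27/4)eps). Then 0 < |z − 9| < delta gives both |z − 9| < 9/2 and |z − 9| < (27/4)eps, so |6/z − (2/3)| < eps.

delta = min(9/2, (27/4)eps)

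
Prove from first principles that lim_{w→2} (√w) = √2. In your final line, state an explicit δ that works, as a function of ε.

δ = min(2, √2·ε)

Fix ε > 0. We want δ > 0 such that 0 < |w − 2| < δ implies |√w − √2| < ε.
Rationalise: √w − √2 = (w − 2)/(√w + √2), so |√w − √2| = |w − 2|/(√w + √2).
Restrict δ ≤ 2 so that |w − 2| < 2 forces w > 0, and then √w + √2 > √2.
Hence |√w − √2| < |w − 2|/√2, which is < ε once |w − 2| < √2·ε.
Take δ = min(2, √2·ε). If 0 < |w − 2| < δ then w > 0 and |√w − √2| < |w − 2|/√2 < ε.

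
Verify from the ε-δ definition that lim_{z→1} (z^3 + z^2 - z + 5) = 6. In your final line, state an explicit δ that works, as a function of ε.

Let ε > 0. We want δ > 0 such that 0 < |z − 1| < δ implies |(z^3 + z^2 - z + 5) − 6| < ε.
(z^3 + z^2 - z + 5) − 6 = z^3 + z^2 - z - 1 = (z − 1)(z^2 + 2z + 1).
So |(z^3 + z^2 - z + 5) − 6| = |z − 1|·|z^2 + 2z + 1|.
Assume first that |z − 1| < 1, so |z| < 2. Then |z^2 + 2z + 1| ≤ 2^2 + 2·2 + 1 = 9.
Hence |(z^3 + z^2 - z + 5) − 6| ≤ 9|z − 1| < ε provided |z − 1| < ε/9.
Choosing δ = min(1, ε/9) ensures both conditions, hence |(z^3 + z^2 - z + 5) − 6| < ε.

δ = min(1, ε/9)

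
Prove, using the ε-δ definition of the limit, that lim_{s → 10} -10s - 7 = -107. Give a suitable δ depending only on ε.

δ = ε/10

Fix ε > 0. We need δ > 0 so that 0 < |s − 10| < δ implies |(-10s - 7) + 107| < ε.
Since (-10s - 7) + 107 = -10(s − 10), we have |(-10s - 7) + 107| = 10|s − 10|.
So 10|s − 10| < ε exactly when |s − 10| < ε/10.
Take δ = ε/10. If 0 < |s − 10| < δ then |(-10s - 7) + 107| = 10|s − 10| < 10·(ε/10) = ε.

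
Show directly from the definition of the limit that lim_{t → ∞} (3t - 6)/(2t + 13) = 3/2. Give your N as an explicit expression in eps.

Let eps > 0. We seek N > 0 such that t > N implies |(3t - 6)/(2t + 13) − (3/2)| < eps.
(3t - 6)/(2t + 13) − (3/2) = (2(3t - 6) − 3(2t + 13)) / (2(2t + 13)) = -51/(2(2t + 13)).
For t > 0 we have 2t + 13 > 2t, so |(3t - 6)/(2t + 13) − (3/2)| = 51/(2(2t + 13)) < 51/(2·2t) = (51/4)/t.
Thus |(3t - 6)/(2t + 13) − (3/2)| < eps whenever t > (51/4)/eps.
Take N = (51/4)/eps. If t > N then |(3t - 6)/(2t + 13) − (3/2)| < (51/4)/t < eps.

N = (51/4)/eps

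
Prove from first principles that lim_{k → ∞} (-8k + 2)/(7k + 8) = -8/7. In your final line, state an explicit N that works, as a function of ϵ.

N = (78/49)/ϵ

Fix ϵ > 0. For k ≥ 1, |(-8k + 2)/(7k + 8) + 8/7| = |78|/(7(7k + 8)) = 78/(7(7k + 8)).
Since 7k + 8 ≥ 7k for k ≥ 1, this is ≤ 78/(7·7k) = (78/49)/k.
So |(-8k + 2)/(7k + 8) + 8/7| < ϵ whenever k > (78/49)/ϵ.
Take N = (78/49)/ϵ. If k > N then |(-8k + 2)/(7k + 8) + 8/7| ≤ (78/49)/k < ϵ.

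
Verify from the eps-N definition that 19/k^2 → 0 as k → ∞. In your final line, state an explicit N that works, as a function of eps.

Let eps > 0. For k ≥ 1, |19/k^2 − 0| = 19/k^2.
19/k^2 < eps ⇔ k^2 > 19/eps ⇔ k > (19/eps)^{1/2}.
Take N = (19/eps)^{1/2}. Then k > N implies 19/k^2 < eps.

N = (19/eps)^{1/2}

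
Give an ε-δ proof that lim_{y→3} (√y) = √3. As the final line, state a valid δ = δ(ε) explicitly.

Let ε > 0 be given. We want δ > 0 such that 0 < |y − 3| < δ implies |√y − √3| < ε.
Multiplying by the conjugate, |√y − √3| = |y − 3|/(√y + √3).
Restrict δ ≤ 3 so that |y − 3| < 3 forces y > 0, and then √y + √3 > √3.
Hence |√y − √3| < |y − 3|/√3, which is < ε once |y − 3| < √3·ε.
Take δ = min(3, √3·ε). If 0 < |y − 3| < δ then y > 0 and |√y − √3| < |y − 3|/√3 < ε.

δ = min(3, √3·ε)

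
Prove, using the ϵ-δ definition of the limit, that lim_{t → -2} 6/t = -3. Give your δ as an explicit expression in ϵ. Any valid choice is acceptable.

δ = min(1, (1/3)ϵ)

Suppose ϵ > 0. We seek δ > 0 such that 0 < |t + 2| < δ implies |6/t + 3| < ϵ.
|6/t + 3| = 6·|-2 − t|/(2·|t|) = 6|t + 2|/(2|t|).
Require δ ≤ 1 so that |t| > 2 − 1 = 1, hence 2|t| > 2.
Then |6/t + 3| < 6|t + 2|/2, which is < ϵ when |t + 2| < (1/3)ϵ.
Take δ = min(1, (1/3)ϵ). Then 0 < |t + 2| < δ gives both |t + 2| < 1 and |t + 2| < (1/3)ϵ, so |6/t + 3| < ϵ.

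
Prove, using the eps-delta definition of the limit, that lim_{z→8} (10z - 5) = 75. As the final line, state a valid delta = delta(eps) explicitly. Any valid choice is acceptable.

delta = eps/10

Let eps > 0 be given. We need delta > 0 so that 0 < |z − 8| < delta implies |(10z - 5) − 75| < eps.
|(10z - 5) − 75| = |10z - 80| = 10|z − 8|.
Thus it suffices that |z − 8| < eps/10.
Take delta = eps/10. If 0 < |z − 8| < delta then |(10z - 5) − 75| = 10|z − 8| < 10·(eps/10) = eps.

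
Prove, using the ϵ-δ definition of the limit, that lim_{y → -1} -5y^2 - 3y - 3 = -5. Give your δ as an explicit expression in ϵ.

δ = min(1, ϵ/12)

Fix ϵ > 0. We want δ > 0 such that 0 < |y + 1| < δ implies |(-5y^2 - 3y - 3) + 5| < ϵ.
(-5y^2 - 3y - 3) + 5 = -5y^2 - 3y + 2 = (y + 1)(-5y + 2).
So |(-5y^2 - 3y - 3) + 5| = |y + 1|·|-5y + 2|.
Require δ ≤ 1. Then |y + 1| < 1 gives |y| < 2, and by the triangle inequality |-5y + 2| ≤ 5·2 + 2 = 12.
Hence |(-5y^2 - 3y - 3) + 5| ≤ 12|y + 1| < ϵ provided |y + 1| < ϵ/12.
Choosing δ = min(1, ϵ/12) ensures both conditions, hence |(-5y^2 - 3y - 3) + 5| < ϵ.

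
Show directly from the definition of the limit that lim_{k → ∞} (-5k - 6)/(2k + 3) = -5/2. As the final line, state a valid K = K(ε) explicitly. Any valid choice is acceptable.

Suppose ε > 0. For k ≥ 1, |(-5k - 6)/(2k + 3) + 5/2| = |3|/(2(2k + 3)) = 3/(2(2k + 3)).
Since 2k + 3 ≥ 2k for k ≥ 1, this is ≤ 3/(2·2k) = (3/4)/k.
So |(-5k - 6)/(2k + 3) + 5/2| < ε whenever k > (3/4)/ε.
Take K = (3/4)/ε. If k > K then |(-5k - 6)/(2k + 3) + 5/2| ≤ (3/4)/k < ε.

K = (3/4)/ε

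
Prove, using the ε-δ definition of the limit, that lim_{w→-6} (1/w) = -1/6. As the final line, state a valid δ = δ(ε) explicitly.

δ = min(3, 18ε)

Suppose ε > 0. We seek δ > 0 such that 0 < |w + 6| < δ implies |1/w + 1/6| < ε.
|1/w + 1/6| = |-6 − w|/(6·|w|) = |w + 6|/(6|w|).
Restrict δ ≤ 3. Then |w + 6| < 3 gives |w| > 3, so 6|w| > 18.
Then |1/w + 1/6| < |w + 6|/18, which is < ε when |w + 6| < 18ε.
Take δ = min(3, 18ε). Then 0 < |w + 6| < δ gives both |w + 6| < 3 and |w + 6| < 18ε, so |1/w + 1/6| < ε.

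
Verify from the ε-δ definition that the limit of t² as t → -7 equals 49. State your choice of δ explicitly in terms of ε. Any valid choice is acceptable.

δ = min(1, ε/15)

Let ε > 0. We seek δ > 0 with 0 < |t + 7| < δ ⇒ |t² − 49| < ε.
Factor: t² − 49 = (t + 7)(t - 7), so |t² − 49| = |t + 7|·|t - 7|.
Impose δ ≤ 1 so that |t| < 8; then |t - 7| ≤ 15.
Hence |t² − 49| ≤ 15|t + 7|, which is < ε once |t + 7| < ε/15.
Take δ = min(1, ε/15). If 0 < |t + 7| < δ then both bounds hold and |t² − 49| ≤ 15|t + 7| < 15·(ε/15) = ε.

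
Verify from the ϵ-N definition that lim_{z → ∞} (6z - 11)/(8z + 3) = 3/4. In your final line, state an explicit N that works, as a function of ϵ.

N = (53/32)/ϵ

Let ϵ > 0 be given. We seek N > 0 such that z > N implies |(6z - 11)/(8z + 3) − (3/4)| < ϵ.
(6z - 11)/(8z + 3) − (3/4) = (8(6z - 11) − 6(8z + 3)) / (8(8z + 3)) = -106/(8(8z + 3)).
For z > 0 we have 8z + 3 > 8z, so |(6z - 11)/(8z + 3) − (3/4)| = 106/(8(8z + 3)) < 106/(8·8z) = (53/32)/z.
Thus |(6z - 11)/(8z + 3) − (3/4)| < ϵ whenever z > (53/32)/ϵ.
Take N = (53/32)/ϵ. If z > N then |(6z - 11)/(8z + 3) − (3/4)| < (53/32)/z < ϵ.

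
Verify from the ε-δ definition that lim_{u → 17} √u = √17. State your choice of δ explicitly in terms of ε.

δ = min(17, √17·ε)

Let ε > 0. We want δ > 0 such that 0 < |u − 17| < δ implies |√u − √17| < ε.
Rationalise: √u − √17 = (u − 17)/(√u + √17), so |√u − √17| = |u − 17|/(√u + √17).
Restrict δ ≤ 17 so that |u − 17| < 17 forces u > 0, and then √u + √17 > √17.
Hence |√u − √17| < |u − 17|/√17, which is < ε once |u − 17| < √17·ε.
Take δ = min(17, √17·ε). If 0 < |u − 17| < δ then u > 0 and |√u − √17| < |u − 17|/√17 < ε.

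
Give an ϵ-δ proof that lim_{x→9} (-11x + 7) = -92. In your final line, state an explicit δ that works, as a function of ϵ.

Fix ϵ > 0. We need δ > 0 so that 0 < |x − 9| < δ implies |(-11x + 7) + 92| < ϵ.
|(-11x + 7) + 92| = |-11x + 99| = 11|x − 9|.
Thus it suffices that |x − 9| < ϵ/11.
Choosing δ = ϵ/11 gives |(-11x + 7) + 92| = 11|x − 9| < ϵ whenever |x − 9| < δ.

δ = ϵ/11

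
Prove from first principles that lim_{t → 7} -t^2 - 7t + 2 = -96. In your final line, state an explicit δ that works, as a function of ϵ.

Let ϵ > 0. We want δ > 0 such that 0 < |t − 7| < δ implies |(-t^2 - 7t + 2) + 96| < ϵ.
(-t^2 - 7t + 2) + 96 = -t^2 - 7t + 98 = (t − 7)(-t - 14).
So |(-t^2 - 7t + 2) + 96| = |t − 7|·|-t - 14|.
Require δ ≤ 2. Then |t − 7| < 2 gives |t| < 9, and by the triangle inequality |-t - 14| ≤ 9 + 14 = 23.
Hence |(-t^2 - 7t + 2) + 96| ≤ 23|t − 7| < ϵ provided |t − 7| < ϵ/23.
Take δ = min(2, ϵ/23). Then 0 < |t − 7| < δ gives both |t − 7| < 2 and |t − 7| < ϵ/23, so |(-t^2 - 7t + 2) + 96| < ϵ.

δ = min(2, ϵ/23)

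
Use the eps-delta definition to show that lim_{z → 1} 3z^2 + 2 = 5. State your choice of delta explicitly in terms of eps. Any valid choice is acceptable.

delta = min(1, eps/9)

Suppose eps > 0. We want delta > 0 such that 0 < |z − 1| < delta implies |(3z^2 + 2) − 5| < eps.
(3z^2 + 2) − 5 = 3z^2 - 3 = (z − 1)(3z + 3).
So |(3z^2 + 2) − 5| = |z − 1|·|3z + 3|.
Assume first that |z − 1| < 1, so |z| < 2. Then |3z + 3| ≤ 3·2 + 3 = 9.
Hence |(3z^2 + 2) − 5| ≤ 9|z − 1| < eps provided |z − 1| < eps/9.
Choosing delta = min(1, eps/9) ensures both conditions, hence |(3z^2 + 2) − 5| < eps.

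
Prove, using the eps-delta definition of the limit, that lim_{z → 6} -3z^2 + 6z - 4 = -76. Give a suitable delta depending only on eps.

delta = min(1, eps/33)

Let eps > 0. We want delta > 0 such that 0 < |z − 6| < delta implies |(-3z^2 + 6z - 4) + 76| < eps.
(-3z^2 + 6z - 4) + 76 = -3z^2 + 6z + 72 = (z − 6)(-3z - 12).
So |(-3z^2 + 6z - 4) + 76| = |z − 6|·|-3z - 12|.
Assume first that |z − 6| < 1, so |z| < 7. Then |-3z - 12| ≤ 3·7 + 12 = 33.
Hence |(-3z^2 + 6z - 4) + 76| ≤ 33|z − 6| < eps provided |z − 6| < eps/33.
Take delta = min(1, eps/33). Then 0 < |z − 6| < delta gives both |z − 6| < 1 and |z − 6| < eps/33, so |(-3z^2 + 6z - 4) + 76| < eps.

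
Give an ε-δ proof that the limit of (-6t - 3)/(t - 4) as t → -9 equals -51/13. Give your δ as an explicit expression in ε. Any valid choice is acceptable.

Let ε > 0 be given. We want δ > 0 with 0 < |t + 9| < δ ⇒ |(-6t - 3)/(t - 4) + 51/13| < ε.
Combining over a common denominator, (-6t - 3)/(t - 4) + 51/13 = [(-6t - 3)·(-13) − 51·(t - 4)] / [(-13)·(t - 4)] = 27(t + 9) / ((-13)(t - 4)).
So |(-6t - 3)/(t - 4) + 51/13| = 27|t + 9| / (13·|t − 4|).
Require δ ≤ 13/2, so |t − 4| ≥ |-13| − |t + 9| > 13 − 13/2 = 13/2.
Hence |(-6t - 3)/(t - 4) + 51/13| < 27|t + 9|/(13·(13/2)) = (54/169)|t + 9|, which is < ε once |t + 9| < (169/54)ε.
Take δ = min(13/2, (169/54)ε). Then 0 < |t + 9| < δ forces both bounds, so |(-6t - 3)/(t - 4) + 51/13| < ε.

δ = min(13/2, (169/54)ε)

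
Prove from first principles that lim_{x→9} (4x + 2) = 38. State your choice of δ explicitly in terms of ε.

δ = ε/4

Let ε > 0 be given. We need δ > 0 so that 0 < |x − 9| < δ implies |(4x + 2) − 38| < ε.
Since (4x + 2) − 38 = 4(x − 9), we have |(4x + 2) − 38| = 4|x − 9|.
So 4|x − 9| < ε exactly when |x − 9| < ε/4.
Take δ = ε/4. If 0 < |x − 9| < δ then |(4x + 2) − 38| = 4|x − 9| < 4·(ε/4) = ε.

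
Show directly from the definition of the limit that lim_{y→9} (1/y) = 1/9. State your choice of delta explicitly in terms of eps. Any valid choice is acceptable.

Let eps > 0 be given. We seek delta > 0 such that 0 < |y − 9| < delta implies |1/y − (1/9)| < eps.
|1/y − (1/9)| = |9 − y|/(9·|y|) = |y − 9|/(9|y|).
Require delta ≤ 9/2 so that |y| > 9 − 9/2 = 9/2, hence 9|y| > 81/2.
Then |1/y − (1/9)| < |y − 9|/(81/2), which is < eps when |y − 9| < (81/2)eps.
Take delta = min(9/2, (81/2)eps). Then 0 < |y − 9| < delta gives both |y − 9| < 9/2 and |y − 9| < (81/2)eps, so |1/y − (1/9)| < eps.

delta = min(9/2, (81/2)eps)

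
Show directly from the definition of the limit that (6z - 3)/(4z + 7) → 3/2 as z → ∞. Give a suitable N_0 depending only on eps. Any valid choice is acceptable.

N_0 = (27/8)/eps

Suppose eps > 0. We seek N_0 > 0 such that z > N_0 implies |(6z - 3)/(4z + 7) − (3/2)| < eps.
(6z - 3)/(4z + 7) − (3/2) = (4(6z - 3) − 6(4z + 7)) / (4(4z + 7)) = -54/(4(4z + 7)).
For z > 0 we have 4z + 7 > 4z, so |(6z - 3)/(4z + 7) − (3/2)| = 54/(4(4z + 7)) < 54/(4·4z) = (27/8)/z.
Thus |(6z - 3)/(4z + 7) − (3/2)| < eps whenever z > (27/8)/eps.
Take N_0 = (27/8)/eps. If z > N_0 then |(6z - 3)/(4z + 7) − (3/2)| < (27/8)/z < eps.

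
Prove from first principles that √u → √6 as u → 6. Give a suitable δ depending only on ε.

Let ε > 0 be given. We want δ > 0 such that 0 < |u − 6| < δ implies |√u − √6| < ε.
Rationalise: √u − √6 = (u − 6)/(√u + √6), so |√u − √6| = |u − 6|/(√u + √6).
Restrict δ ≤ 6 so that |u − 6| < 6 forces u > 0, and then √u + √6 > √6.
Hence |√u − √6| < |u − 6|/√6, which is < ε once |u − 6| < √6·ε.
Take δ = min(6, √6·ε). If 0 < |u − 6| < δ then u > 0 and |√u − √6| < |u − 6|/√6 < ε.

δ = min(6, √6·ε)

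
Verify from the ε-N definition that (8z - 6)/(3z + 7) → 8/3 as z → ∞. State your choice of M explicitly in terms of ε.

Let ε > 0. We seek M > 0 such that z > M implies |(8z - 6)/(3z + 7) − (8/3)| < ε.
(8z - 6)/(3z + 7) − (8/3) = (3(8z - 6) − 8(3z + 7)) / (3(3z + 7)) = -74/(3(3z + 7)).
For z > 0 we have 3z + 7 > 3z, so |(8z - 6)/(3z + 7) − (8/3)| = 74/(3(3z + 7)) < 74/(3·3z) = (74/9)/z.
Thus |(8z - 6)/(3z + 7) − (8/3)| < ε whenever z > (74/9)/ε.
Take M = (74/9)/ε. If z > M then |(8z - 6)/(3z + 7) − (8/3)| < (74/9)/z < ε.

M = (74/9)/ε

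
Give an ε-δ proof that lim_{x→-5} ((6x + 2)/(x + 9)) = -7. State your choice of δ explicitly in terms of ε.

Suppose ε > 0. We want δ > 0 with 0 < |x + 5| < δ ⇒ |(6x + 2)/(x + 9) + 7| < ε.
Combining over a common denominator, (6x + 2)/(x + 9) + 7 = [(6x + 2)·4 − (-28)·(x + 9)] / [4·(x + 9)] = 52(x + 5) / (4(x + 9)).
So |(6x + 2)/(x + 9) + 7| = 52|x + 5| / (4·|x + 9|).
Restrict δ ≤ 2. Then |x + 5| < 2 gives |x + 9| = |(x + 5) + 4| ≥ 4 − 2 = 2.
Hence |(6x + 2)/(x + 9) + 7| < 52|x + 5|/(4·2) = (13/2)|x + 5|, which is < ε once |x + 5| < (2/13)ε.
Take δ = min(2, (2/13)ε). Then 0 < |x + 5| < δ forces both bounds, so |(6x + 2)/(x + 9) + 7| < ε.

δ = min(2, (2/13)ε)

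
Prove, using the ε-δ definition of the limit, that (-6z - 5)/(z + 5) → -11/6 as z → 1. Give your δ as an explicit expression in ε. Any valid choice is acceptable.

Suppose ε > 0. We want δ > 0 with 0 < |z − 1| < δ ⇒ |(-6z - 5)/(z + 5) + 11/6| < ε.
Combining over a common denominator, (-6z - 5)/(z + 5) + 11/6 = [(-6z - 5)·6 − (-11)·(z + 5)] / [6·(z + 5)] = -25(z − 1) / (6(z + 5)).
So |(-6z - 5)/(z + 5) + 11/6| = 25|z − 1| / (6·|z + 5|).
Restrict δ ≤ 3. Then |z − 1| < 3 gives |z + 5| = |(z − 1) + 6| ≥ 6 − 3 = 3.
Hence |(-6z - 5)/(z + 5) + 11/6| < 25|z − 1|/(6·3) = (25/18)|z − 1|, which is < ε once |z − 1| < (18/25)ε.
Take δ = min(3, (18/25)ε). Then 0 < |z − 1| < δ forces both bounds, so |(-6z - 5)/(z + 5) + 11/6| < ε.

δ = min(3, (18/25)ε)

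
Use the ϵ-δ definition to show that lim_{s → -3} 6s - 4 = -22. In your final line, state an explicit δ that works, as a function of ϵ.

δ = ϵ/6

Let ϵ > 0 be given. We need δ > 0 so that 0 < |s + 3| < δ implies |(6s - 4) + 22| < ϵ.
Since (6s - 4) + 22 = 6(s + 3), we have |(6s - 4) + 22| = 6|s + 3|.
Thus it suffices that |s + 3| < ϵ/6.
Choosing δ = ϵ/6 gives |(6s - 4) + 22| = 6|s + 3| < ϵ whenever |s + 3| < δ.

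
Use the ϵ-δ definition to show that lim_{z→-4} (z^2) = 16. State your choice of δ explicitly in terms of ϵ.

δ = min(1, ϵ/9)

Suppose ϵ > 0. We seek δ > 0 with 0 < |z + 4| < δ ⇒ |z^2 − 16| < ϵ.
Factor: z^2 − 16 = (z + 4)(z - 4), so |z^2 − 16| = |z + 4|·|z - 4|.
Restrict δ ≤ 1. Then |z + 4| < 1 gives |z| < 5, so by the triangle inequality |z - 4| ≤ 5 + 4 = 9.
Hence |z^2 − 16| ≤ 9|z + 4|, which is < ϵ once |z + 4| < ϵ/9.
Take δ = min(1, ϵ/9). If 0 < |z + 4| < δ then both bounds hold and |z^2 − 16| ≤ 9|z + 4| < 9·(ϵ/9) = ϵ.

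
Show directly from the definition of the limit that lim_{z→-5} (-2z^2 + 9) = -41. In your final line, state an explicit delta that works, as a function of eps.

Suppose eps > 0. We want delta > 0 such that 0 < |z + 5| < delta implies |(-2z^2 + 9) + 41| < eps.
(-2z^2 + 9) + 41 = -2z^2 + 50 = (z + 5)(-2z + 10).
So |(-2z^2 + 9) + 41| = |z + 5|·|-2z + 10|.
Require delta ≤ 2. Then |z + 5| < 2 gives |z| < 7, and by the triangle inequality |-2z + 10| ≤ 2·7 + 10 = 24.
Hence |(-2z^2 + 9) + 41| ≤ 24|z + 5| < eps provided |z + 5| < eps/24.
Take delta = min(2, eps/24). Then 0 < |z + 5| < delta gives both |z + 5| < 2 and |z + 5| < eps/24, so |(-2z^2 + 9) + 41| < eps.

delta = min(2, eps/24)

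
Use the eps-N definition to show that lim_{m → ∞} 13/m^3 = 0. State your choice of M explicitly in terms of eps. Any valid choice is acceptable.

Let eps > 0. For m ≥ 1, |13/m^3 − 0| = 13/m^3.
13/m^3 < eps ⇔ m^3 > 13/eps ⇔ m > (13/eps)^{1/3}.
Take M = (13/eps)^{1/3}. Then m > M implies 13/m^3 < eps.

M = (13/eps)^{1/3}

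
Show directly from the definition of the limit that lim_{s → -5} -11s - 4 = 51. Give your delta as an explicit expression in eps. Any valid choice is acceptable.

delta = eps/11

Let eps > 0 be given. We need delta > 0 so that 0 < |s + 5| < delta implies |(-11s - 4) − 51| < eps.
|(-11s - 4) − 51| = |-11s - 55| = 11|s + 5|.
Thus it suffices that |s + 5| < eps/11.
Choosing delta = eps/11 gives |(-11s - 4) − 51| = 11|s + 5| < eps whenever |s + 5| < delta.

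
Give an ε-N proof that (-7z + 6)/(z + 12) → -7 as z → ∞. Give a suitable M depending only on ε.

Suppose ε > 0. We seek M > 0 such that z > M implies |(-7z + 6)/(z + 12) + 7| < ε.
(-7z + 6)/(z + 12) + 7 = ((-7z + 6) − (-7)(z + 12)) / ((z + 12)) = 90/((z + 12)).
For z > 0 we have z + 12 > z, so |(-7z + 6)/(z + 12) + 7| = 90/((z + 12)) < 90/(z) = 90/z.
Thus |(-7z + 6)/(z + 12) + 7| < ε whenever z > 90/ε.
Take M = 90/ε. If z > M then |(-7z + 6)/(z + 12) + 7| < 90/z < ε.

M = 90/ε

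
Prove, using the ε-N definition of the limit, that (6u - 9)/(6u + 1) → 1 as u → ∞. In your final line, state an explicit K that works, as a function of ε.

K = (5/3)/ε

Let ε > 0. We seek K > 0 such that u > K implies |(6u - 9)/(6u + 1) − 1| < ε.
(6u - 9)/(6u + 1) − 1 = (6(6u - 9) − 6(6u + 1)) / (6(6u + 1)) = -60/(6(6u + 1)).
For u > 0 we have 6u + 1 > 6u, so |(6u - 9)/(6u + 1) − 1| = 60/(6(6u + 1)) < 60/(6·6u) = (5/3)/u.
Thus |(6u - 9)/(6u + 1) − 1| < ε whenever u > (5/3)/ε.
Take K = (5/3)/ε. If u > K then |(6u - 9)/(6u + 1) − 1| < (5/3)/u < ε.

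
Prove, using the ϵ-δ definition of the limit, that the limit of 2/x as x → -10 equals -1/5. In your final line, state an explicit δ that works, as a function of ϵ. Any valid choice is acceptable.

δ = min(5, 25ϵ)

Let ϵ > 0. We seek δ > 0 such that 0 < |x + 10| < δ implies |2/x + 1/5| < ϵ.
|2/x + 1/5| = 2·|-10 − x|/(10·|x|) = 2|x + 10|/(10|x|).
Restrict δ ≤ 5. Then |x + 10| < 5 gives |x| > 5, so 10|x| > 50.
Then |2/x + 1/5| < 2|x + 10|/50, which is < ϵ when |x + 10| < 25ϵ.
Take δ = min(5, 25ϵ). Then 0 < |x + 10| < δ gives both |x + 10| < 5 and |x + 10| < 25ϵ, so |2/x + 1/5| < ϵ.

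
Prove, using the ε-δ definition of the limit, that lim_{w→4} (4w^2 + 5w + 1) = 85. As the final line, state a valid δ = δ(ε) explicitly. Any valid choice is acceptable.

Let ε > 0 be given. We want δ > 0 such that 0 < |w − 4| < δ implies |(4w^2 + 5w + 1) − 85| < ε.
(4w^2 + 5w + 1) − 85 = 4w^2 + 5w - 84 = (w − 4)(4w + 21).
So |(4w^2 + 5w + 1) − 85| = |w − 4|·|4w + 21|.
Assume first that |w − 4| < 1, so |w| < 5. Then |4w + 21| ≤ 4·5 + 21 = 41.
Hence |(4w^2 + 5w + 1) − 85| ≤ 41|w − 4| < ε provided |w − 4| < ε/41.
Choosing δ = min(1, ε/41) ensures both conditions, hence |(4w^2 + 5w + 1) − 85| < ε.

δ = min(1, ε/41)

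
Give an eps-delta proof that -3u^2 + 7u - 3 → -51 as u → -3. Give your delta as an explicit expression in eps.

Suppose eps > 0. We want delta > 0 such that 0 < |u + 3| < delta implies |(-3u^2 + 7u - 3) + 51| < eps.
(-3u^2 + 7u - 3) + 51 = -3u^2 + 7u + 48 = (u + 3)(-3u + 16).
So |(-3u^2 + 7u - 3) + 51| = |u + 3|·|-3u + 16|.
Require delta ≤ 1. Then |u + 3| < 1 gives |u| < 4, and by the triangle inequality |-3u + 16| ≤ 3·4 + 16 = 28.
Hence |(-3u^2 + 7u - 3) + 51| ≤ 28|u + 3| < eps provided |u + 3| < eps/28.
Choosing delta = min(1, eps/28) ensures both conditions, hence |(-3u^2 + 7u - 3) + 51| < eps.

delta = min(1, eps/28)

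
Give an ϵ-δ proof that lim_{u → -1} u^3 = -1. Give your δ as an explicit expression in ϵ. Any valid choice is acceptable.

δ = min(2, ϵ/13)

Fix ϵ > 0. We seek δ > 0 with 0 < |u + 1| < δ ⇒ |u^3 + 1| < ϵ.
Factor: u^3 + 1 = (u + 1)(u^2 - u + 1), so |u^3 + 1| = |u + 1|·|u^2 - u + 1|.
Impose δ ≤ 2 so that |u| < 3; then |u^2 - u + 1| ≤ 13.
Hence |u^3 + 1| ≤ 13|u + 1|, which is < ϵ once |u + 1| < ϵ/13.
Take δ = min(2, ϵ/13). If 0 < |u + 1| < δ then both bounds hold and |u^3 + 1| ≤ 13|u + 1| < 13·(ϵ/13) = ϵ.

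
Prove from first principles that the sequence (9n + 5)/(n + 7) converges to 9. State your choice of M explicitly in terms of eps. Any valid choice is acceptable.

M = 58/eps

Suppose eps > 0. For n ≥ 1, |(9n + 5)/(n + 7) − 9| = |-58|/((n + 7)) = 58/((n + 7)).
Since n + 7 ≥ n for n ≥ 1, this is ≤ 58/(n) = 58/n.
So |(9n + 5)/(n + 7) − 9| < eps whenever n > 58/eps.
Take M = 58/eps. If n > M then |(9n + 5)/(n + 7) − 9| ≤ 58/n < eps.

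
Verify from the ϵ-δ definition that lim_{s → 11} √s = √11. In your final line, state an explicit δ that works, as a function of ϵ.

Let ϵ > 0. We want δ > 0 such that 0 < |s − 11| < δ implies |√s − √11| < ϵ.
Multiplying by the conjugate, |√s − √11| = |s − 11|/(√s + √11).
Restrict δ ≤ 11 so that |s − 11| < 11 forces s > 0, and then √s + √11 > √11.
Hence |√s − √11| < |s − 11|/√11, which is < ϵ once |s − 11| < √11·ϵ.
Take δ = min(11, √11·ϵ). If 0 < |s − 11| < δ then s > 0 and |√s − √11| < |s − 11|/√11 < ϵ.

δ = min(11, √11·ϵ)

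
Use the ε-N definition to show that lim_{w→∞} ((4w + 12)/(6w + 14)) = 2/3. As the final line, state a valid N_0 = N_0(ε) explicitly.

N_0 = (4/9)/ε

Let ε > 0 be given. We seek N_0 > 0 such that w > N_0 implies |(4w + 12)/(6w + 14) − (2/3)| < ε.
(4w + 12)/(6w + 14) − (2/3) = (6(4w + 12) − 4(6w + 14)) / (6(6w + 14)) = 16/(6(6w + 14)).
For w > 0 we have 6w + 14 > 6w, so |(4w + 12)/(6w + 14) − (2/3)| = 16/(6(6w + 14)) < 16/(6·6w) = (4/9)/w.
Thus |(4w + 12)/(6w + 14) − (2/3)| < ε whenever w > (4/9)/ε.
Take N_0 = (4/9)/ε. If w > N_0 then |(4w + 12)/(6w + 14) − (2/3)| < (4/9)/w < ε.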